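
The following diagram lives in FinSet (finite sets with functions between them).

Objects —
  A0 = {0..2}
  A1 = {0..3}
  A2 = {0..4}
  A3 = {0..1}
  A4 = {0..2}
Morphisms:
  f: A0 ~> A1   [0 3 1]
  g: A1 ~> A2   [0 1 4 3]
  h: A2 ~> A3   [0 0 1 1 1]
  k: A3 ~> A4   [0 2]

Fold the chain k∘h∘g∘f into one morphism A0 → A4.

Answer: [0 2 0]

Work:
  0 f~>0 g~>0 h~>0 k~>0
  1 f~>3 g~>3 h~>1 k~>2
  2 f~>1 g~>1 h~>0 k~>0
composite: [0 2 0]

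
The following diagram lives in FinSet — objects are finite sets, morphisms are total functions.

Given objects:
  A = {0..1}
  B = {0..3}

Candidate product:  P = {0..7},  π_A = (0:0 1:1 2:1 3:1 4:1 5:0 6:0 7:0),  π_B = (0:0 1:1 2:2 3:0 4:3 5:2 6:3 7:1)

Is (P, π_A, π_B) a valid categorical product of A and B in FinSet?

|A|·|B| = 2·4 = 8;  |P| = 8
Check the pairing map k ↦ (π_A(k), π_B(k)):
  0 : (0,0)
  1 : (1,1)
  2 : (1,2)
  3 : (1,0)
  4 : (1,3)
  5 : (0,2)
  6 : (0,3)
  7 : (0,1)
distinct pairs in image: 8 / 8 needed
  → bijection onto A×B; projections well-typed.

Answer: VALID PRODUCT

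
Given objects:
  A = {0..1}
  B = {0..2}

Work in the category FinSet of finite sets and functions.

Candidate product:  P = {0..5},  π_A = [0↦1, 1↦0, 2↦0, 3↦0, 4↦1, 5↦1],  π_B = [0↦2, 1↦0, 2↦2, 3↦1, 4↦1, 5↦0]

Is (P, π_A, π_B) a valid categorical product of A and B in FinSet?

|A|·|B| = 2·3 = 6;  |P| = 6
Check the pairing map k ↦ (π_A(k), π_B(k)):
  0 ↦ (1,2)
  1 ↦ (0,0)
  2 ↦ (0,2)
  3 ↦ (0,1)
  4 ↦ (1,1)
  5 ↦ (1,0)
distinct pairs in image: 6 / 6 needed
  → bijection onto A×B; projections well-typed.

Answer: VALID PRODUCT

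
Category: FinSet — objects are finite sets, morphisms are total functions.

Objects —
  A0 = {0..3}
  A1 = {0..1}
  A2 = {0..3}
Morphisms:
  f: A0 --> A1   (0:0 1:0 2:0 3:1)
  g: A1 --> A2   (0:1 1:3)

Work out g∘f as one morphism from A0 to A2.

Answer: (0:1 1:1 2:1 3:3)

Derivation:
  0 f-->0 g-->1
  1 f-->0 g-->1
  2 f-->0 g-->1
  3 f-->1 g-->3
result: (0:1 1:1 2:1 3:3)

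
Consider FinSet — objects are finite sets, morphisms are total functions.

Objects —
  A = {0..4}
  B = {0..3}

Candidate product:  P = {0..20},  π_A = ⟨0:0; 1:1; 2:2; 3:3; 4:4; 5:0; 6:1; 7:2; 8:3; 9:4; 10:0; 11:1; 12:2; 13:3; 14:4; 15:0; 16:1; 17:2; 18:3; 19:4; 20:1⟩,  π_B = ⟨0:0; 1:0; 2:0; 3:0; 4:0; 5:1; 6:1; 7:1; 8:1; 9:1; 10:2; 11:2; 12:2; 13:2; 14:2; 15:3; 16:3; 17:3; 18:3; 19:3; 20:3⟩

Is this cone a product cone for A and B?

|A|·|B| = 5·4 = 20;  |P| = 21
  → cardinalities differ; no bijection possible.

Answer: NOT A VALID PRODUCT — |P|=21 ≠ |A|·|B|=20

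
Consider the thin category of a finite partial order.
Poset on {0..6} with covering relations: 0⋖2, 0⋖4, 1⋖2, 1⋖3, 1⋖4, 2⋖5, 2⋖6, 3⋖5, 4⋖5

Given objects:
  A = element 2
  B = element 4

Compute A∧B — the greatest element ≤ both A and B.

Answer: NO MEET EXISTS

Work:
Common predecessors of 2,4: {0,1}
  maximal lower bounds 0 and 1 are incomparable: neither 0⊑1 nor 1⊑0
→ no greatest lower bound exists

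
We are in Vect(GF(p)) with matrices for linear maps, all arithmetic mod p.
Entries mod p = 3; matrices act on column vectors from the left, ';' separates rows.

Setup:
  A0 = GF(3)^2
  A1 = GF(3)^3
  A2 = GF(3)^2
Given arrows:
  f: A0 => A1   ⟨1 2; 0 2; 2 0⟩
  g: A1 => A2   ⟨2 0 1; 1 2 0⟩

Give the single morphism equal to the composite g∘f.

  e0=⟨1,0⟩ f=>⟨1,0,2⟩ g=>⟨1,1⟩
  e1=⟨0,1⟩ f=>⟨2,2,0⟩ g=>⟨1,0⟩
composite: ⟨1 1; 1 0⟩

Answer: ⟨1 1; 1 0⟩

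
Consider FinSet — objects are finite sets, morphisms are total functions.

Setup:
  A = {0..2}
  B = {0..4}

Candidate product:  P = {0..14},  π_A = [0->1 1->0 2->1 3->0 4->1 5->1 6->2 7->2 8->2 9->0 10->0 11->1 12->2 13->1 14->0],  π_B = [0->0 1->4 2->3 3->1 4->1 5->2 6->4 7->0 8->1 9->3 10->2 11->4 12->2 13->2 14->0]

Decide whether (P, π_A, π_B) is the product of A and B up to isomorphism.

Answer: NOT A VALID PRODUCT — duplicate pair at indices 5,13

Trace:
|A|·|B| = 3·5 = 15;  |P| = 15
Check the pairing map k ↦ (π_A(k), π_B(k)):
  0 -> (1,0)
  1 -> (0,4)
  2 -> (1,3)
  3 -> (0,1)
  4 -> (1,1)
  5 -> (1,2)
  6 -> (2,4)
  7 -> (2,0)
  8 -> (2,1)
  9 -> (0,3)
  10 -> (0,2)
  11 -> (1,4)
  12 -> (2,2)
  13 -> (1,2)  ✗ repeats pair of k=5
  14 -> (0,0)
distinct pairs in image: 14 / 15 needed
  → (1,2) hit at k=5 and k=13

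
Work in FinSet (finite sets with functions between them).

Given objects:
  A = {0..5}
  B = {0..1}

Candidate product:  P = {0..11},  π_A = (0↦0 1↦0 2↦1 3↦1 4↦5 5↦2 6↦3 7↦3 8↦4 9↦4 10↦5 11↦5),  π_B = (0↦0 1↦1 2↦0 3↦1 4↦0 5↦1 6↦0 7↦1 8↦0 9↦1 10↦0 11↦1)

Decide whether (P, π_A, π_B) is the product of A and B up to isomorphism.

|A|·|B| = 6·2 = 12;  |P| = 12
Check the pairing map k ↦ (π_A(k), π_B(k)):
  0 ↦ (0,0)
  1 ↦ (0,1)
  2 ↦ (1,0)
  3 ↦ (1,1)
  4 ↦ (5,0)
  5 ↦ (2,1)
  6 ↦ (3,0)
  7 ↦ (3,1)
  8 ↦ (4,0)
  9 ↦ (4,1)
  10 ↦ (5,0)  ✗ repeats pair of k=4
  11 ↦ (5,1)
distinct pairs in image: 11 / 12 needed
  → (5,0) hit at k=4 and k=10

Answer: NOT A VALID PRODUCT — duplicate pair at indices 10,4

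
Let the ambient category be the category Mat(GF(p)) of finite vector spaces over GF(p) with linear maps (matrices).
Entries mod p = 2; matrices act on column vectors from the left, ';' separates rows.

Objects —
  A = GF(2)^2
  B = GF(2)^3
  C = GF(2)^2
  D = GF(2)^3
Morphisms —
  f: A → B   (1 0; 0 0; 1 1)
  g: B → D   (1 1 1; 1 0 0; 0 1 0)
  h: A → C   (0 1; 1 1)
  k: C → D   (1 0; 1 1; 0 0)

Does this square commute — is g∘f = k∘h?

1) trace f;g:
  e0=⟨1,0⟩ f→⟨1,0,1⟩ g→⟨0,1,0⟩
  e1=⟨0,1⟩ f→⟨0,0,1⟩ g→⟨1,0,0⟩
  result₁ = (0 1; 1 0; 0 0)
2) trace h;k:
  e0=⟨1,0⟩ h→⟨0,1⟩ k→⟨0,1,0⟩
  e1=⟨0,1⟩ h→⟨1,1⟩ k→⟨1,0,0⟩
  result₂ = (0 1; 1 0; 0 0)
Equal? YES — commutes

Answer: COMMUTES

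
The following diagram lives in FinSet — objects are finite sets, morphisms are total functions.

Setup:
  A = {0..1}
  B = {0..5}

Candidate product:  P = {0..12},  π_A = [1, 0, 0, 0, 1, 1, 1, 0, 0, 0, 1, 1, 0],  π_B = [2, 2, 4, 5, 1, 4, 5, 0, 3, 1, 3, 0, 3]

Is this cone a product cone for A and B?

Answer: NOT A VALID PRODUCT — |P|=13 ≠ |A|·|B|=12

Work:
|A|·|B| = 2·6 = 12;  |P| = 13
  → cardinalities differ; no bijection possible.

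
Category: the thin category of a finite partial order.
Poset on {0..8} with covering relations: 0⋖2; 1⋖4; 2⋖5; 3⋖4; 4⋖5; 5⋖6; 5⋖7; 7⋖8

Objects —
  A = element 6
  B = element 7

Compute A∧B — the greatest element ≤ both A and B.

{x : x≤A ∧ x≤B} = {0,1,2,3,4,5}  (A=6, B=7)
  0 ≤ 5
  1 ≤ 5
  2 ≤ 5
  3 ≤ 5
  4 ≤ 5
  5 ≤ 5
glb = 5

Answer: A∧B = 5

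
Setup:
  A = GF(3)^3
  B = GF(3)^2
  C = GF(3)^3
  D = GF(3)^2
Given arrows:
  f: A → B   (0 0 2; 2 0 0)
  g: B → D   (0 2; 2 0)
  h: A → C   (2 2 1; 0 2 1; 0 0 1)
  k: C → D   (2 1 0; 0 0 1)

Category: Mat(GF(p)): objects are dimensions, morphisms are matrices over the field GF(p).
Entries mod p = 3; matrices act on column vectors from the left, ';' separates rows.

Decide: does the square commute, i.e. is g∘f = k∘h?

Answer: COMMUTES

Trace:
1) trace f;g:
  e0=[1,0,0] f→[0,2] g→[1,0]
  e1=[0,1,0] f→[0,0] g→[0,0]
  e2=[0,0,1] f→[2,0] g→[0,1]
  ⟦path⟧₁ = (1 0 0; 0 0 1)
2) trace h;k:
  e0=[1,0,0] h→[2,0,0] k→[1,0]
  e1=[0,1,0] h→[2,2,0] k→[0,0]
  e2=[0,0,1] h→[1,1,1] k→[0,1]
  ⟦path⟧₂ = (1 0 0; 0 0 1)
Equal? equal; square commutes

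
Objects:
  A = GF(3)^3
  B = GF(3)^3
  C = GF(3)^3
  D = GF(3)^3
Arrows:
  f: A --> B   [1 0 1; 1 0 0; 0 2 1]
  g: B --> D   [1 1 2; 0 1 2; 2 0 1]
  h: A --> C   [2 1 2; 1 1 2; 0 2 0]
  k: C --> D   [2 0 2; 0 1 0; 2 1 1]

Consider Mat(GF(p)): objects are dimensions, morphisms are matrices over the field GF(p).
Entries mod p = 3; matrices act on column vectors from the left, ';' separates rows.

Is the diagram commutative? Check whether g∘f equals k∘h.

Answer: DOES NOT COMMUTE

Trace:
Along f;g (path 1):
  e0=⟨1,0,0⟩ f-->⟨1,1,0⟩ g-->⟨2,1,2⟩
  e1=⟨0,1,0⟩ f-->⟨0,0,2⟩ g-->⟨1,1,2⟩
  e2=⟨0,0,1⟩ f-->⟨1,0,1⟩ g-->⟨0,2,0⟩
  result₁ = [2 1 0; 1 1 2; 2 2 0]
Along h;k (path 2):
  e0=⟨1,0,0⟩ h-->⟨2,1,0⟩ k-->⟨1,1,2⟩
  e1=⟨0,1,0⟩ h-->⟨1,1,2⟩ k-->⟨0,1,2⟩
  e2=⟨0,0,1⟩ h-->⟨2,2,0⟩ k-->⟨1,2,0⟩
  result₂ = [1 0 1; 1 1 2; 2 2 0]
Equal? differ; not commutative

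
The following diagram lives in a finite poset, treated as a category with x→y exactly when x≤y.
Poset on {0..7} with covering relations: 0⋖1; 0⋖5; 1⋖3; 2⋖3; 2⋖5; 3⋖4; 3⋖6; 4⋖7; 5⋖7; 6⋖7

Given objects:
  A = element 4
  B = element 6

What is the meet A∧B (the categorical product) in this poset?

Lower bounds of A=4 and B=6: {0,1,2,3}
  0 <= 3
  1 <= 3
  2 <= 3
  3 <= 3
glb = 3

Answer: A∧B = 3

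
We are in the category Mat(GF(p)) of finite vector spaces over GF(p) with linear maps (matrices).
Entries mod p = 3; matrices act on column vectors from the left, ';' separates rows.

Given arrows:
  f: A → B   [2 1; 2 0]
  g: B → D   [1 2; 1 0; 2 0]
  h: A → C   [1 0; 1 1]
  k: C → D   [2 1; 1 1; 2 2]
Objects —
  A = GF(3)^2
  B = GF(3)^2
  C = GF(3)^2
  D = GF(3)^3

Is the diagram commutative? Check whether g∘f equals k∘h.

Along f;g (path 1):
  e0=⟨1,0⟩ f→⟨2,2⟩ g→⟨0,2,1⟩
  e1=⟨0,1⟩ f→⟨1,0⟩ g→⟨1,1,2⟩
  ⟦path⟧₁ = [0 1; 2 1; 1 2]
Along h;k (path 2):
  e0=⟨1,0⟩ h→⟨1,1⟩ k→⟨0,2,1⟩
  e1=⟨0,1⟩ h→⟨0,1⟩ k→⟨1,1,2⟩
  ⟦path⟧₂ = [0 1; 2 1; 1 2]
Equal? YES — commutes

Answer: COMMUTES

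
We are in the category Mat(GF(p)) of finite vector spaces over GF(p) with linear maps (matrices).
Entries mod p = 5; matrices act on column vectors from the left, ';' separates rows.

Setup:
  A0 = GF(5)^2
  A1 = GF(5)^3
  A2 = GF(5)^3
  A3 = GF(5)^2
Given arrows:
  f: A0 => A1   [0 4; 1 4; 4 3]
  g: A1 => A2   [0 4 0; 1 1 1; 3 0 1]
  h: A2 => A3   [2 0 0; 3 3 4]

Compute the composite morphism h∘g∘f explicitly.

  e0=(1,0) f=>(0,1,4) g=>(4,0,4) h=>(3,3)
  e1=(0,1) f=>(4,4,3) g=>(1,1,0) h=>(2,1)
result: [3 2; 3 1]

Answer: [3 2; 3 1]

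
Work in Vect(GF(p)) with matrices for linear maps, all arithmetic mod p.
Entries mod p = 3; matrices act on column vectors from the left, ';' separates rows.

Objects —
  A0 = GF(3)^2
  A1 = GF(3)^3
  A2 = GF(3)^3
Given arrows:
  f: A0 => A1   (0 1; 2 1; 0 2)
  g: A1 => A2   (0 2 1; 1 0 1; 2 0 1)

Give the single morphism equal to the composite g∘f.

Answer: (1 1; 0 0; 0 1)

Work:
  e0=[1,0] f=>[0,2,0] g=>[1,0,0]
  e1=[0,1] f=>[1,1,2] g=>[1,0,1]
result: (1 1; 0 0; 0 1)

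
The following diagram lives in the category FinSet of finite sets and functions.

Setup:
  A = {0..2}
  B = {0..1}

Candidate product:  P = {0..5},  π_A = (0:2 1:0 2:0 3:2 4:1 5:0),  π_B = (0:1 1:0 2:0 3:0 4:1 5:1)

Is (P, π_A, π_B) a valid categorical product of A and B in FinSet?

|A|·|B| = 3·2 = 6;  |P| = 6
Check the pairing map k ↦ (π_A(k), π_B(k)):
  0 : (2,1)
  1 : (0,0)
  2 : (0,0)  ✗ repeats pair of k=1
  3 : (2,0)
  4 : (1,1)
  5 : (0,1)
distinct pairs in image: 5 / 6 needed
  → (0,0) hit at k=1 and k=2

Answer: NOT A VALID PRODUCT — duplicate pair at indices 1,2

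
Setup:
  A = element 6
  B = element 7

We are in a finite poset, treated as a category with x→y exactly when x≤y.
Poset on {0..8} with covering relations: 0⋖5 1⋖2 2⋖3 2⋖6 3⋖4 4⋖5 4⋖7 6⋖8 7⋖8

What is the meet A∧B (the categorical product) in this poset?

Answer: A∧B = 2

Work:
Lower bounds of A=6 and B=7: {1,2}
  1 <= 2
  2 <= 2
glb = 2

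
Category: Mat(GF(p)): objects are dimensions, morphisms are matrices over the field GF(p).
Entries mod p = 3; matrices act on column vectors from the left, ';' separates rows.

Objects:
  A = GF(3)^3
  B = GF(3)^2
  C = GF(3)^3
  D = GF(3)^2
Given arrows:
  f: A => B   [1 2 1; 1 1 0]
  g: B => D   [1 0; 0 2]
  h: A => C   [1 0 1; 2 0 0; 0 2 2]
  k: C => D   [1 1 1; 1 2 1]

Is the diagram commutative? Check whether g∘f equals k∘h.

1) trace f;g:
  e0=(1,0,0) f=>(1,1) g=>(1,2)
  e1=(0,1,0) f=>(2,1) g=>(2,2)
  e2=(0,0,1) f=>(1,0) g=>(1,0)
  ⟦path⟧₁ = [1 2 1; 2 2 0]
2) trace h;k:
  e0=(1,0,0) h=>(1,2,0) k=>(0,2)
  e1=(0,1,0) h=>(0,0,2) k=>(2,2)
  e2=(0,0,1) h=>(1,0,2) k=>(0,0)
  ⟦path⟧₂ = [0 2 0; 2 2 0]
Equal? NO — does not commute

Answer: DOES NOT COMMUTE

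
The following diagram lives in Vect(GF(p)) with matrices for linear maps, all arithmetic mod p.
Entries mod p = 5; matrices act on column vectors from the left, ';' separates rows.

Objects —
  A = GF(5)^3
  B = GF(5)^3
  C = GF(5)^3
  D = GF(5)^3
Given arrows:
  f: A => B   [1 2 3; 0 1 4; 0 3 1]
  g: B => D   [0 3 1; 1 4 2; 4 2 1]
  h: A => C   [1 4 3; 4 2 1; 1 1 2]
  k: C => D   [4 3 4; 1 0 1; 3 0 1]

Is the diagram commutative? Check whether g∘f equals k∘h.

Answer: DOES NOT COMMUTE

Derivation:
1) trace f;g:
  e0=[1,0,0] f=>[1,0,0] g=>[0,1,4]
  e1=[0,1,0] f=>[2,1,3] g=>[1,2,3]
  e2=[0,0,1] f=>[3,4,1] g=>[3,1,1]
  composite₁ = [0 1 3; 1 2 1; 4 3 1]
2) trace h;k:
  e0=[1,0,0] h=>[1,4,1] k=>[0,2,4]
  e1=[0,1,0] h=>[4,2,1] k=>[1,0,3]
  e2=[0,0,1] h=>[3,1,2] k=>[3,0,1]
  composite₂ = [0 1 3; 2 0 0; 4 3 1]
Equal? NO — does not commute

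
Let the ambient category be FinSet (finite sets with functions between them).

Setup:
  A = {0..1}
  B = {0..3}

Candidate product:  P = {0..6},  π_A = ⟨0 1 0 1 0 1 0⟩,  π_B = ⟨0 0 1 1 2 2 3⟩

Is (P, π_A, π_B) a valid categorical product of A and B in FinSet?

|A|·|B| = 2·4 = 8;  |P| = 7
  → cardinalities differ; no bijection possible.

Answer: NOT A VALID PRODUCT — |P|=7 ≠ |A|·|B|=8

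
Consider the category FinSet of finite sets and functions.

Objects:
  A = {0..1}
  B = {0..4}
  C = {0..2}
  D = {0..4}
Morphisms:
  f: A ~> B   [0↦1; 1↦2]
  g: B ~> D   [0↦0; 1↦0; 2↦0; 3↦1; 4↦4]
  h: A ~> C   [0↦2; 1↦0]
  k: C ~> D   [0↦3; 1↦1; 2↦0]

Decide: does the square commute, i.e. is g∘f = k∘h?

Along f;g (path 1):
  0 f~>1 g~>0
  1 f~>2 g~>0
  composite₁ = [0↦0; 1↦0]
Along h;k (path 2):
  0 h~>2 k~>0
  1 h~>0 k~>3
  composite₂ = [0↦0; 1↦3]
Equal? differ; not commutative

Answer: DOES NOT COMMUTE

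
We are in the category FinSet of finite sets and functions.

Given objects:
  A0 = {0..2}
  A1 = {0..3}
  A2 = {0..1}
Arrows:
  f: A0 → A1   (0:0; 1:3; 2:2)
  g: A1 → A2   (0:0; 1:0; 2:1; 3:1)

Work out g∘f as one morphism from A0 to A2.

Answer: (0:0; 1:1; 2:1)

Trace:
  0 f→0 g→0
  1 f→3 g→1
  2 f→2 g→1
result: (0:0; 1:1; 2:1)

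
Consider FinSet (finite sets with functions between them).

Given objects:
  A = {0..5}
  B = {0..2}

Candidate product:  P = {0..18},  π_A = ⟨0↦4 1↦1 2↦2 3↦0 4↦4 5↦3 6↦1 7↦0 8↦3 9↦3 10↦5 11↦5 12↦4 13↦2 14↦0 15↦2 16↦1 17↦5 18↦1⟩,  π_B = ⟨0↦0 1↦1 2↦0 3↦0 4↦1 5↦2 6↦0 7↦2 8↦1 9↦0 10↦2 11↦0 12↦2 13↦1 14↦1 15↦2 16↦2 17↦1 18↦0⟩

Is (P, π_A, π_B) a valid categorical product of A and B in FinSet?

|A|·|B| = 6·3 = 18;  |P| = 19
  → cardinalities differ; no bijection possible.

Answer: NOT A VALID PRODUCT — |P|=19 ≠ |A|·|B|=18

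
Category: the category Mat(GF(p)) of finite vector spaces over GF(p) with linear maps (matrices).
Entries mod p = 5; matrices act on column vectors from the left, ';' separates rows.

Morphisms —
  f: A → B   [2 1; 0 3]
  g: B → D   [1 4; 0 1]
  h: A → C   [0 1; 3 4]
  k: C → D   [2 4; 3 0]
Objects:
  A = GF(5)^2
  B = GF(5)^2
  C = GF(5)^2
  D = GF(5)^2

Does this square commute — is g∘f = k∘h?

Answer: COMMUTES

Derivation:
1) trace f;g:
  e0=⟨1,0⟩ f→⟨2,0⟩ g→⟨2,0⟩
  e1=⟨0,1⟩ f→⟨1,3⟩ g→⟨3,3⟩
  ⟦path⟧₁ = [2 3; 0 3]
2) trace h;k:
  e0=⟨1,0⟩ h→⟨0,3⟩ k→⟨2,0⟩
  e1=⟨0,1⟩ h→⟨1,4⟩ k→⟨3,3⟩
  ⟦path⟧₂ = [2 3; 0 3]
Equal? YES — commutes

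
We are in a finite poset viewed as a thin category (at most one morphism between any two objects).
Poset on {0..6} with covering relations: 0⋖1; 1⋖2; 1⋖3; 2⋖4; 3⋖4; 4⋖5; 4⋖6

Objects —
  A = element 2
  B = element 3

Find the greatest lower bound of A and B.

{x : x⊑A ∧ x⊑B} = {0,1}  (A=2, B=3)
  0 ⊑ 1
  1 ⊑ 1
glb = 1

Answer: A∧B = 1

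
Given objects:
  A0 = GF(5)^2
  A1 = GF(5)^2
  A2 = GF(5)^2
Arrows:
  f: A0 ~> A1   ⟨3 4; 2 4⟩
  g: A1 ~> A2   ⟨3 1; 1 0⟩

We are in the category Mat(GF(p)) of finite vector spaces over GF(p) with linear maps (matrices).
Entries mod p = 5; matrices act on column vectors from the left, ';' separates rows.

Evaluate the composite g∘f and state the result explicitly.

Answer: ⟨1 1; 3 4⟩

Derivation:
  e0=(1,0) f~>(3,2) g~>(1,3)
  e1=(0,1) f~>(4,4) g~>(1,4)
composite: ⟨1 1; 3 4⟩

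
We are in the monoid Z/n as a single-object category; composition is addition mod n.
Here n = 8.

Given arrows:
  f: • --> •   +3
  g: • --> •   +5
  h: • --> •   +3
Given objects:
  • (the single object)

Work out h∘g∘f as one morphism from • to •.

Answer: +3

Work:
  0 +3≡3 +5≡0 +3≡3  (mod 8)
composite: +3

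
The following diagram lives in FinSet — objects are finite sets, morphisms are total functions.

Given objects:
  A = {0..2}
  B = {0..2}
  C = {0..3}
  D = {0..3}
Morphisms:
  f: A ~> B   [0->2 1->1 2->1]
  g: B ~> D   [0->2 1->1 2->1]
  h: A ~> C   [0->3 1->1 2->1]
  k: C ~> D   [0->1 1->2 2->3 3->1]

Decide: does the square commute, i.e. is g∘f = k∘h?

Answer: DOES NOT COMMUTE

Trace:
Along f;g (path 1):
  0 f~>2 g~>1
  1 f~>1 g~>1
  2 f~>1 g~>1
  composite₁ = [0->1 1->1 2->1]
Along h;k (path 2):
  0 h~>3 k~>1
  1 h~>1 k~>2
  2 h~>1 k~>2
  composite₂ = [0->1 1->2 2->2]
Equal? differ; not commutative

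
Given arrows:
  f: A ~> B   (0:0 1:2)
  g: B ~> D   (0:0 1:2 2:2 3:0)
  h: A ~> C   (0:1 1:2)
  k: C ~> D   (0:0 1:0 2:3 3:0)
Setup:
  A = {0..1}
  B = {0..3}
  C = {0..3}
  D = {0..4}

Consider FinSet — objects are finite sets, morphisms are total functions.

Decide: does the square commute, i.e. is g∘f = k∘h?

Answer: DOES NOT COMMUTE

Derivation:
Path 1 = f;g:
  0 f~>0 g~>0
  1 f~>2 g~>2
  result₁ = (0:0 1:2)
Path 2 = h;k:
  0 h~>1 k~>0
  1 h~>2 k~>3
  result₂ = (0:0 1:3)
Equal? distinct morphisms ✗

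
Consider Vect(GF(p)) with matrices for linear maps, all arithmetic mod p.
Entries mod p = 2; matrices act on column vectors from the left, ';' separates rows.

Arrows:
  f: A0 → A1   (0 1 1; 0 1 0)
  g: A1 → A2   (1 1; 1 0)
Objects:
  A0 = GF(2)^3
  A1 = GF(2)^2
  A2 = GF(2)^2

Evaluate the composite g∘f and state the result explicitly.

  e0=⟨1,0,0⟩ f→⟨0,0⟩ g→⟨0,0⟩
  e1=⟨0,1,0⟩ f→⟨1,1⟩ g→⟨0,1⟩
  e2=⟨0,0,1⟩ f→⟨1,0⟩ g→⟨1,1⟩
composite: (0 0 1; 0 1 1)

Answer: (0 0 1; 0 1 1)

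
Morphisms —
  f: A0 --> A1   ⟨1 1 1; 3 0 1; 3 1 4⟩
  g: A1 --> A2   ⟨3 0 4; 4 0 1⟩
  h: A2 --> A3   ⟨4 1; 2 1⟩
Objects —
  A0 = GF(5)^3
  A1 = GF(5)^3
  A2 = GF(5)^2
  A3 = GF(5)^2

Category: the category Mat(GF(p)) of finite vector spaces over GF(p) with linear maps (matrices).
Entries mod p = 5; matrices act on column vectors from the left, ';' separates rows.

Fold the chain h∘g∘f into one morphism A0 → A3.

Answer: ⟨2 3 4; 2 4 1⟩

Trace:
  e0=⟨1,0,0⟩ f-->⟨1,3,3⟩ g-->⟨0,2⟩ h-->⟨2,2⟩
  e1=⟨0,1,0⟩ f-->⟨1,0,1⟩ g-->⟨2,0⟩ h-->⟨3,4⟩
  e2=⟨0,0,1⟩ f-->⟨1,1,4⟩ g-->⟨4,3⟩ h-->⟨4,1⟩
⟦path⟧: ⟨2 3 4; 2 4 1⟩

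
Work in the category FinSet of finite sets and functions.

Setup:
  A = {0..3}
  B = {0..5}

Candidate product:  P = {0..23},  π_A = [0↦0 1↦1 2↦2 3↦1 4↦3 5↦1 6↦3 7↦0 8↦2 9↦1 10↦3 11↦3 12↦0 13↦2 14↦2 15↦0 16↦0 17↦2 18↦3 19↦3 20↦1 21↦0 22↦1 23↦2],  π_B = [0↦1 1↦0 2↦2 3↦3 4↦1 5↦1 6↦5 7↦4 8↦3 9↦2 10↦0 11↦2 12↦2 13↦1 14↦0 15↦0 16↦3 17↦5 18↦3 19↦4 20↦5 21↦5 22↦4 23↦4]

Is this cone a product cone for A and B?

Answer: VALID PRODUCT

Derivation:
|A|·|B| = 4·6 = 24;  |P| = 24
Check the pairing map k ↦ (π_A(k), π_B(k)):
  0 ↦ (0,1)
  1 ↦ (1,0)
  2 ↦ (2,2)
  3 ↦ (1,3)
  4 ↦ (3,1)
  5 ↦ (1,1)
  6 ↦ (3,5)
  7 ↦ (0,4)
  8 ↦ (2,3)
  9 ↦ (1,2)
  10 ↦ (3,0)
  11 ↦ (3,2)
  12 ↦ (0,2)
  13 ↦ (2,1)
  14 ↦ (2,0)
  15 ↦ (0,0)
  16 ↦ (0,3)
  17 ↦ (2,5)
  18 ↦ (3,3)
  19 ↦ (3,4)
  20 ↦ (1,5)
  21 ↦ (0,5)
  22 ↦ (1,4)
  23 ↦ (2,4)
distinct pairs in image: 24 / 24 needed
  → bijection onto A×B; projections well-typed.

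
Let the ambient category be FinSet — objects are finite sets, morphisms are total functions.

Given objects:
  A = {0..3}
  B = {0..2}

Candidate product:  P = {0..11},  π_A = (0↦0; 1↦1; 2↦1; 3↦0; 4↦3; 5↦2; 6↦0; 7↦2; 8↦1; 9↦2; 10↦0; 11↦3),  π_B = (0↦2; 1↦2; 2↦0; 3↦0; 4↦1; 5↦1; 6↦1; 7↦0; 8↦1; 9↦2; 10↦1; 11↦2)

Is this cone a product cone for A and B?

|A|·|B| = 4·3 = 12;  |P| = 12
Check the pairing map k ↦ (π_A(k), π_B(k)):
  0 ↦ (0,2)
  1 ↦ (1,2)
  2 ↦ (1,0)
  3 ↦ (0,0)
  4 ↦ (3,1)
  5 ↦ (2,1)
  6 ↦ (0,1)
  7 ↦ (2,0)
  8 ↦ (1,1)
  9 ↦ (2,2)
  10 ↦ (0,1)  ✗ repeats pair of k=6
  11 ↦ (3,2)
distinct pairs in image: 11 / 12 needed
  → (0,1) hit at k=6 and k=10

Answer: NOT A VALID PRODUCT — duplicate pair at indices 6,10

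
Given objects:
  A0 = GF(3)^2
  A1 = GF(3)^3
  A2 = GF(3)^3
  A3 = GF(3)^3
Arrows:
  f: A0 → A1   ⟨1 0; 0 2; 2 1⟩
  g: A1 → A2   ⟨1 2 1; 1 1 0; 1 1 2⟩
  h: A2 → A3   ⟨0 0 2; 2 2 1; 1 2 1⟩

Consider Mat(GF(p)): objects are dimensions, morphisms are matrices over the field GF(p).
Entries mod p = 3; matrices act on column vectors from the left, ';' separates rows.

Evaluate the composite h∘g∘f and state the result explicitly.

  e0=(1,0) f→(1,0,2) g→(0,1,2) h→(1,1,1)
  e1=(0,1) f→(0,2,1) g→(2,2,1) h→(2,0,1)
⟦path⟧: ⟨1 2; 1 0; 1 1⟩

Answer: ⟨1 2; 1 0; 1 1⟩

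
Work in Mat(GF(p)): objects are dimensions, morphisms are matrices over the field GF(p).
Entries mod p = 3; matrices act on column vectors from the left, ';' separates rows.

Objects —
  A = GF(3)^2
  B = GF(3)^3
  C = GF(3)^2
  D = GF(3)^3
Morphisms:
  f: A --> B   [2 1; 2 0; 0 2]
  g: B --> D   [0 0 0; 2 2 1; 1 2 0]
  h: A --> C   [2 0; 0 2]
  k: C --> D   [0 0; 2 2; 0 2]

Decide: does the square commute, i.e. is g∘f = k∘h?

1) trace f;g:
  e0=(1,0) f-->(2,2,0) g-->(0,2,0)
  e1=(0,1) f-->(1,0,2) g-->(0,1,1)
  result₁ = [0 0; 2 1; 0 1]
2) trace h;k:
  e0=(1,0) h-->(2,0) k-->(0,1,0)
  e1=(0,1) h-->(0,2) k-->(0,1,1)
  result₂ = [0 0; 1 1; 0 1]
Equal? differ; not commutative

Answer: DOES NOT COMMUTE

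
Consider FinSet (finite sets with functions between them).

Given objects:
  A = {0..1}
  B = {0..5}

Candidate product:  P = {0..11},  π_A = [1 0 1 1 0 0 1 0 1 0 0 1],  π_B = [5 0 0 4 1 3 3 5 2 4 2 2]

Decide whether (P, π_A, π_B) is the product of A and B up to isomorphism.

Answer: NOT A VALID PRODUCT — duplicate pair at indices 8,11

Trace:
|A|·|B| = 2·6 = 12;  |P| = 12
Check the pairing map k ↦ (π_A(k), π_B(k)):
  0 ↦ (1,5)
  1 ↦ (0,0)
  2 ↦ (1,0)
  3 ↦ (1,4)
  4 ↦ (0,1)
  5 ↦ (0,3)
  6 ↦ (1,3)
  7 ↦ (0,5)
  8 ↦ (1,2)
  9 ↦ (0,4)
  10 ↦ (0,2)
  11 ↦ (1,2)  ✗ repeats pair of k=8
distinct pairs in image: 11 / 12 needed
  → (1,2) hit at k=8 and k=11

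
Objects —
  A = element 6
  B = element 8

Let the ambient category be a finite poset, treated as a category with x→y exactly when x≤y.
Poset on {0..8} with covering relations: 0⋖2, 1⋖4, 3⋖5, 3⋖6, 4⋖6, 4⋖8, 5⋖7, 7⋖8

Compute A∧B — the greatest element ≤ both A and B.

Answer: NO MEET EXISTS

Trace:
Lower bounds of A=6 and B=8: {1,3,4}
  maximal lower bounds 3 and 4 are incomparable: neither 3≤4 nor 4≤3
→ no greatest lower bound exists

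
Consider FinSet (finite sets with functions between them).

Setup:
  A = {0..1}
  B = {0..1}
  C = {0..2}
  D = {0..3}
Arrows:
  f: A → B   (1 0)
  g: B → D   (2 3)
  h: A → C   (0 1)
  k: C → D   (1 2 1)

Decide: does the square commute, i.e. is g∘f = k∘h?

Answer: DOES NOT COMMUTE

Trace:
Along f;g (path 1):
  0 f→1 g→3
  1 f→0 g→2
  result₁ = (3 2)
Along h;k (path 2):
  0 h→0 k→1
  1 h→1 k→2
  result₂ = (1 2)
Equal? NO — does not commute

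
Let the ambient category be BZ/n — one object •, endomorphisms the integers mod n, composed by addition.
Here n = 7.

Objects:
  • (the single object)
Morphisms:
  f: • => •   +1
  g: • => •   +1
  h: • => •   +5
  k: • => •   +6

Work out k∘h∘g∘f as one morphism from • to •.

Answer: +6

Derivation:
  0 +1≡1 +1≡2 +5≡0 +6≡6  (mod 7)
⟦path⟧: +6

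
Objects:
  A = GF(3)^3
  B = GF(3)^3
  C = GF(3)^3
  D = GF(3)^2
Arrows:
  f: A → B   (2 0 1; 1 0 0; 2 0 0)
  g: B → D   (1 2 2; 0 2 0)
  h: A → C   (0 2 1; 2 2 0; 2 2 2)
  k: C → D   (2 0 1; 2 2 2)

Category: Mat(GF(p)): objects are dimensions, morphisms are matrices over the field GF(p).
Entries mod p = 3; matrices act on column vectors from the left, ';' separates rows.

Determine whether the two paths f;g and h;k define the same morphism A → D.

Answer: COMMUTES

Derivation:
Along f;g (path 1):
  e0=⟨1,0,0⟩ f→⟨2,1,2⟩ g→⟨2,2⟩
  e1=⟨0,1,0⟩ f→⟨0,0,0⟩ g→⟨0,0⟩
  e2=⟨0,0,1⟩ f→⟨1,0,0⟩ g→⟨1,0⟩
  ⟦path⟧₁ = (2 0 1; 2 0 0)
Along h;k (path 2):
  e0=⟨1,0,0⟩ h→⟨0,2,2⟩ k→⟨2,2⟩
  e1=⟨0,1,0⟩ h→⟨2,2,2⟩ k→⟨0,0⟩
  e2=⟨0,0,1⟩ h→⟨1,0,2⟩ k→⟨1,0⟩
  ⟦path⟧₂ = (2 0 1; 2 0 0)
Equal? YES — commutes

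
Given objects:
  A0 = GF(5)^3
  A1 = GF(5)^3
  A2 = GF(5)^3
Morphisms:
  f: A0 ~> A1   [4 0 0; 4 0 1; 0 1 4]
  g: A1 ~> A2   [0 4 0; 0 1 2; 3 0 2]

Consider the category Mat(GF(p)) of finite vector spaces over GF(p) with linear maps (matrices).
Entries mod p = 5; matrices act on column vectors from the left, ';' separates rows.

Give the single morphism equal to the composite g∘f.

Answer: [1 0 4; 4 2 4; 2 2 3]

Work:
  e0=⟨1,0,0⟩ f~>⟨4,4,0⟩ g~>⟨1,4,2⟩
  e1=⟨0,1,0⟩ f~>⟨0,0,1⟩ g~>⟨0,2,2⟩
  e2=⟨0,0,1⟩ f~>⟨0,1,4⟩ g~>⟨4,4,3⟩
result: [1 0 4; 4 2 4; 2 2 3]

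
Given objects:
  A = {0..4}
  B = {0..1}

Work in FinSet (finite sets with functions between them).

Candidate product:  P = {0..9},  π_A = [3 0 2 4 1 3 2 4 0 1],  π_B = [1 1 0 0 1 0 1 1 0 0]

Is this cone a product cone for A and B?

|A|·|B| = 5·2 = 10;  |P| = 10
Check the pairing map k ↦ (π_A(k), π_B(k)):
  0 -> (3,1)
  1 -> (0,1)
  2 -> (2,0)
  3 -> (4,0)
  4 -> (1,1)
  5 -> (3,0)
  6 -> (2,1)
  7 -> (4,1)
  8 -> (0,0)
  9 -> (1,0)
distinct pairs in image: 10 / 10 needed
  → bijection onto A×B; projections well-typed.

Answer: VALID PRODUCT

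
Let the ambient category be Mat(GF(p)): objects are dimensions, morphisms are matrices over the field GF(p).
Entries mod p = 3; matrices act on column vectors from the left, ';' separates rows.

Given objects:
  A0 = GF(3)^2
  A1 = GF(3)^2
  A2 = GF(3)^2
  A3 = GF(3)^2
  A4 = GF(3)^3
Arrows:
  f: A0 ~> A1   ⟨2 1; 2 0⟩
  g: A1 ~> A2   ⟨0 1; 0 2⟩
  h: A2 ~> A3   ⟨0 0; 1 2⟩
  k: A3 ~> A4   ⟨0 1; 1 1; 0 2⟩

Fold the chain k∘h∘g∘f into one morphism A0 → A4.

  e0=[1,0] f~>[2,2] g~>[2,1] h~>[0,1] k~>[1,1,2]
  e1=[0,1] f~>[1,0] g~>[0,0] h~>[0,0] k~>[0,0,0]
⟦path⟧: ⟨1 0; 1 0; 2 0⟩

Answer: ⟨1 0; 1 0; 2 0⟩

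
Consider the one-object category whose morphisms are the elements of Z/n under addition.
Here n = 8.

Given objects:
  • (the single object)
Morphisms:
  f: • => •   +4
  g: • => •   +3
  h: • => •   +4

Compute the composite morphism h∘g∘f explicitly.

Answer: +3

Work:
  0 +4≡4 +3≡7 +4≡3  (mod 8)
composite: +3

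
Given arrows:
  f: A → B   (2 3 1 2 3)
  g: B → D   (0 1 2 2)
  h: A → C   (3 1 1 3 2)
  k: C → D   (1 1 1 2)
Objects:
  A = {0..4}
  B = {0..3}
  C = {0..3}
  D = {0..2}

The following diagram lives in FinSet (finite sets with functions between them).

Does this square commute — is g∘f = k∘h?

Along f;g (path 1):
  0 f→2 g→2
  1 f→3 g→2
  2 f→1 g→1
  3 f→2 g→2
  4 f→3 g→2
  ⟦path⟧₁ = (2 2 1 2 2)
Along h;k (path 2):
  0 h→3 k→2
  1 h→1 k→1
  2 h→1 k→1
  3 h→3 k→2
  4 h→2 k→1
  ⟦path⟧₂ = (2 1 1 2 1)
Equal? distinct morphisms ✗

Answer: DOES NOT COMMUTE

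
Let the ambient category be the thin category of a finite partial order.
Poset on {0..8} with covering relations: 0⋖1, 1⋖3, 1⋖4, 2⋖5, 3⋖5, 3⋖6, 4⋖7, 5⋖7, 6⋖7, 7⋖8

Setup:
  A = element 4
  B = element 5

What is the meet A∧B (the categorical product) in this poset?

Answer: A∧B = 1

Work:
Lower bounds of A=4 and B=5: {0,1}
  0 <= 1
  1 <= 1
glb = 1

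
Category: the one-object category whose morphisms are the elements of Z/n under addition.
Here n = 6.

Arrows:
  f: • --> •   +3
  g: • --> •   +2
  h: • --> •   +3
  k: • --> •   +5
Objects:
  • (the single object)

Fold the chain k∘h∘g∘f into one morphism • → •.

  0 +3≡3 +2≡5 +3≡2 +5≡1  (mod 6)
composite: +1

Answer: +1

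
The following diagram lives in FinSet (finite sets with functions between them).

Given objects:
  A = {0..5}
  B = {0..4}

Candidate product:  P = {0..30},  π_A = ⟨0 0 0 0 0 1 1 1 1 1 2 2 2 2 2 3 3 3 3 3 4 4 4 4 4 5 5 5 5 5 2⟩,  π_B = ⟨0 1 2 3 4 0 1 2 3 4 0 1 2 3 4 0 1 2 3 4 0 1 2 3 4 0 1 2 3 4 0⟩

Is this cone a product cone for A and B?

|A|·|B| = 6·5 = 30;  |P| = 31
  → cardinalities differ; no bijection possible.

Answer: NOT A VALID PRODUCT — |P|=31 ≠ |A|·|B|=30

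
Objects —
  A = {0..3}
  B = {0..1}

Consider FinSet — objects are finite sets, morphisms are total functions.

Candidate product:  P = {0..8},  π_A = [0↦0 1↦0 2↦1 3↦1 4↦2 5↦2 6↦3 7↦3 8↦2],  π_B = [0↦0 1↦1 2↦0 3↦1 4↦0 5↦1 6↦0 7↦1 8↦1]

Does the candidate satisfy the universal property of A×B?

Answer: NOT A VALID PRODUCT — |P|=9 ≠ |A|·|B|=8

Work:
|A|·|B| = 4·2 = 8;  |P| = 9
  → cardinalities differ; no bijection possible.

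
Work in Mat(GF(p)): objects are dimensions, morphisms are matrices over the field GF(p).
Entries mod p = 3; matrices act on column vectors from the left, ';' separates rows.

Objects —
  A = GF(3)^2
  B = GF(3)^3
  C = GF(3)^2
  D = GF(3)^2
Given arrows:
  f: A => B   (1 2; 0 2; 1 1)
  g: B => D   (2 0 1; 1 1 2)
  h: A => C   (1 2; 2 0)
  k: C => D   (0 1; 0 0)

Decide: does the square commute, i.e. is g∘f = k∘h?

1) trace f;g:
  e0=[1,0] f=>[1,0,1] g=>[0,0]
  e1=[0,1] f=>[2,2,1] g=>[2,0]
  composite₁ = (0 2; 0 0)
2) trace h;k:
  e0=[1,0] h=>[1,2] k=>[2,0]
  e1=[0,1] h=>[2,0] k=>[0,0]
  composite₂ = (2 0; 0 0)
Equal? NO — does not commute

Answer: DOES NOT COMMUTE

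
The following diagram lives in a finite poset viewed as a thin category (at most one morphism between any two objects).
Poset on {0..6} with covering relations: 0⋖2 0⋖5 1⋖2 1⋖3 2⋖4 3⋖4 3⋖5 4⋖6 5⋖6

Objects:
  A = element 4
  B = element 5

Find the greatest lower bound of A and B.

Answer: NO MEET EXISTS

Derivation:
Common predecessors of 4,5: {0,1,3}
  maximal lower bounds 0 and 3 are incomparable: neither 0<=3 nor 3<=0
→ no greatest lower bound exists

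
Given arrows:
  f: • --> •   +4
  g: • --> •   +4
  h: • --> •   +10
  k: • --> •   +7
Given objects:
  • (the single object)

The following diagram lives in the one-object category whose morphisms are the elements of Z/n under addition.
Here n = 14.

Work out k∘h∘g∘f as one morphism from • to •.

  0 +4≡4 +4≡8 +10≡4 +7≡11  (mod 14)
⟦path⟧: +11

Answer: +11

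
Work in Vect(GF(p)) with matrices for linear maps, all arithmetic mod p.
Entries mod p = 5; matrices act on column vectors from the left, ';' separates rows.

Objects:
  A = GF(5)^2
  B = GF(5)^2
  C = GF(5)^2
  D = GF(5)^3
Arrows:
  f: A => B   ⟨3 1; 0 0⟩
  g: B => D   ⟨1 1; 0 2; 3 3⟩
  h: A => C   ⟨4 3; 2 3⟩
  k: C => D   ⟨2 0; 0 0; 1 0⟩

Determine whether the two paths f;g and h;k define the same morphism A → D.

Answer: COMMUTES

Trace:
Path 1 = f;g:
  e0=⟨1,0⟩ f=>⟨3,0⟩ g=>⟨3,0,4⟩
  e1=⟨0,1⟩ f=>⟨1,0⟩ g=>⟨1,0,3⟩
  result₁ = ⟨3 1; 0 0; 4 3⟩
Path 2 = h;k:
  e0=⟨1,0⟩ h=>⟨4,2⟩ k=>⟨3,0,4⟩
  e1=⟨0,1⟩ h=>⟨3,3⟩ k=>⟨1,0,3⟩
  result₂ = ⟨3 1; 0 0; 4 3⟩
Equal? equal; square commutes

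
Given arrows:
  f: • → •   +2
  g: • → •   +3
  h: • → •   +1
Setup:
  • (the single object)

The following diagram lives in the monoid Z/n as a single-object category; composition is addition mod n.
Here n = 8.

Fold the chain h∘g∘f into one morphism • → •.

  0 +2≡2 +3≡5 +1≡6  (mod 8)
composite: +6

Answer: +6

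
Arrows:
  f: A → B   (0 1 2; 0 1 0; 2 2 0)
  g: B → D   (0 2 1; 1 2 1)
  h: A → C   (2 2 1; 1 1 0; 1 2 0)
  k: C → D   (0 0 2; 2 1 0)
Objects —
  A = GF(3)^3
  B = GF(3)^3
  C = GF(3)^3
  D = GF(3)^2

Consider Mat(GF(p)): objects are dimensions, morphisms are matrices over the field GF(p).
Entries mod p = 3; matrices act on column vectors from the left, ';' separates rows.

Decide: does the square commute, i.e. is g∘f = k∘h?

Along f;g (path 1):
  e0=(1,0,0) f→(0,0,2) g→(2,2)
  e1=(0,1,0) f→(1,1,2) g→(1,2)
  e2=(0,0,1) f→(2,0,0) g→(0,2)
  composite₁ = (2 1 0; 2 2 2)
Along h;k (path 2):
  e0=(1,0,0) h→(2,1,1) k→(2,2)
  e1=(0,1,0) h→(2,1,2) k→(1,2)
  e2=(0,0,1) h→(1,0,0) k→(0,2)
  composite₂ = (2 1 0; 2 2 2)
Equal? YES — commutes

Answer: COMMUTES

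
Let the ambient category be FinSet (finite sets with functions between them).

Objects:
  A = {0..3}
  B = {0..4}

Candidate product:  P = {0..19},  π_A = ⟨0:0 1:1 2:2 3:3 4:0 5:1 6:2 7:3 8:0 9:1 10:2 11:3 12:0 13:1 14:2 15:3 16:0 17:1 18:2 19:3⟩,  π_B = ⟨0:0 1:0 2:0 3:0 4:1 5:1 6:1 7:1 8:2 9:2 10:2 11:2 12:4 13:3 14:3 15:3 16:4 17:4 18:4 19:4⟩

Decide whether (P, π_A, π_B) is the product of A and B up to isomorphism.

Answer: NOT A VALID PRODUCT — duplicate pair at indices 16,12

Trace:
|A|·|B| = 4·5 = 20;  |P| = 20
Check the pairing map k ↦ (π_A(k), π_B(k)):
  0 : (0,0)
  1 : (1,0)
  2 : (2,0)
  3 : (3,0)
  4 : (0,1)
  5 : (1,1)
  6 : (2,1)
  7 : (3,1)
  8 : (0,2)
  9 : (1,2)
  10 : (2,2)
  11 : (3,2)
  12 : (0,4)
  13 : (1,3)
  14 : (2,3)
  15 : (3,3)
  16 : (0,4)  ✗ repeats pair of k=12
  17 : (1,4)
  18 : (2,4)
  19 : (3,4)
distinct pairs in image: 19 / 20 needed
  → (0,4) hit at k=12 and k=16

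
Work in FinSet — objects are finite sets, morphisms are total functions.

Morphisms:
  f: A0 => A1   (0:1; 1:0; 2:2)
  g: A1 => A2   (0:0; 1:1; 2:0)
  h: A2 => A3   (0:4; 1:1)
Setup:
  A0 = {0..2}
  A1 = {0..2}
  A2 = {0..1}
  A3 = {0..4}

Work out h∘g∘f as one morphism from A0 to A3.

  0 f=>1 g=>1 h=>1
  1 f=>0 g=>0 h=>4
  2 f=>2 g=>0 h=>4
⟦path⟧: (0:1; 1:4; 2:4)

Answer: (0:1; 1:4; 2:4)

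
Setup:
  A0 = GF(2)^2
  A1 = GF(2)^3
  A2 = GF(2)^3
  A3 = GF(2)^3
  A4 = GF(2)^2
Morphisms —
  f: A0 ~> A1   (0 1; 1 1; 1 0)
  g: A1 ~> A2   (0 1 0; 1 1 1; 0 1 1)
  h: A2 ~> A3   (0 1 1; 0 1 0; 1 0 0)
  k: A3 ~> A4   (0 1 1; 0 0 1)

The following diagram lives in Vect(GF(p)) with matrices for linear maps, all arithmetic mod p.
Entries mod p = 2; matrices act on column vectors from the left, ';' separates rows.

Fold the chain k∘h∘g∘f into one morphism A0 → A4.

  e0=[1,0] f~>[0,1,1] g~>[1,0,0] h~>[0,0,1] k~>[1,1]
  e1=[0,1] f~>[1,1,0] g~>[1,0,1] h~>[1,0,1] k~>[1,1]
composite: (1 1; 1 1)

Answer: (1 1; 1 1)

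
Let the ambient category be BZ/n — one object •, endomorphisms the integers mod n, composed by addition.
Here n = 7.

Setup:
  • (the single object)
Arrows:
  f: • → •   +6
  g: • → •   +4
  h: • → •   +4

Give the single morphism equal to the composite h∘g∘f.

  0 +6≡6 +4≡3 +4≡0  (mod 7)
⟦path⟧: +0

Answer: +0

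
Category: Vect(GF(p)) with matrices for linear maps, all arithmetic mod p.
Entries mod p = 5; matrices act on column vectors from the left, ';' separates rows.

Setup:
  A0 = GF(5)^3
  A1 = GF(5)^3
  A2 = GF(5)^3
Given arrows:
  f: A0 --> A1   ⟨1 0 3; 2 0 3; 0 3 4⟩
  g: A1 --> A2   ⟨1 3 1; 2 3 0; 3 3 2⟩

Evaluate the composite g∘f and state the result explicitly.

  e0=⟨1,0,0⟩ f-->⟨1,2,0⟩ g-->⟨2,3,4⟩
  e1=⟨0,1,0⟩ f-->⟨0,0,3⟩ g-->⟨3,0,1⟩
  e2=⟨0,0,1⟩ f-->⟨3,3,4⟩ g-->⟨1,0,1⟩
⟦path⟧: ⟨2 3 1; 3 0 0; 4 1 1⟩

Answer: ⟨2 3 1; 3 0 0; 4 1 1⟩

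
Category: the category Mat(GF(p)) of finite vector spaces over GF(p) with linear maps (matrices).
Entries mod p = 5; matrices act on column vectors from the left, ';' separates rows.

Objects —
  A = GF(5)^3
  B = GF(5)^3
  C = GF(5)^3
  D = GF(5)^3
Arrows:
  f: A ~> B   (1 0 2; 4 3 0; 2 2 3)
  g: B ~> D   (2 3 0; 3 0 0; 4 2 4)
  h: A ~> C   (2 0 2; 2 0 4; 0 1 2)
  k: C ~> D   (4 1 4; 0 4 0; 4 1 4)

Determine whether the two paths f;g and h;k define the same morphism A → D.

Along f;g (path 1):
  e0=⟨1,0,0⟩ f~>⟨1,4,2⟩ g~>⟨4,3,0⟩
  e1=⟨0,1,0⟩ f~>⟨0,3,2⟩ g~>⟨4,0,4⟩
  e2=⟨0,0,1⟩ f~>⟨2,0,3⟩ g~>⟨4,1,0⟩
  result₁ = (4 4 4; 3 0 1; 0 4 0)
Along h;k (path 2):
  e0=⟨1,0,0⟩ h~>⟨2,2,0⟩ k~>⟨0,3,0⟩
  e1=⟨0,1,0⟩ h~>⟨0,0,1⟩ k~>⟨4,0,4⟩
  e2=⟨0,0,1⟩ h~>⟨2,4,2⟩ k~>⟨0,1,0⟩
  result₂ = (0 4 0; 3 0 1; 0 4 0)
Equal? differ; not commutative

Answer: DOES NOT COMMUTE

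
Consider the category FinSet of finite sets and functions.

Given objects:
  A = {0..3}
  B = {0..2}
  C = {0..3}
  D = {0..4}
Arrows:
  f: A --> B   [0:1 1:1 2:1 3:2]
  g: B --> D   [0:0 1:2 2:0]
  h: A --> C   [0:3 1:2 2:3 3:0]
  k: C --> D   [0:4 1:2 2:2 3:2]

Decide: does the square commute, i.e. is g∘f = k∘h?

1) trace f;g:
  0 f-->1 g-->2
  1 f-->1 g-->2
  2 f-->1 g-->2
  3 f-->2 g-->0
  ⟦path⟧₁ = [0:2 1:2 2:2 3:0]
2) trace h;k:
  0 h-->3 k-->2
  1 h-->2 k-->2
  2 h-->3 k-->2
  3 h-->0 k-->4
  ⟦path⟧₂ = [0:2 1:2 2:2 3:4]
Equal? distinct morphisms ✗

Answer: DOES NOT COMMUTE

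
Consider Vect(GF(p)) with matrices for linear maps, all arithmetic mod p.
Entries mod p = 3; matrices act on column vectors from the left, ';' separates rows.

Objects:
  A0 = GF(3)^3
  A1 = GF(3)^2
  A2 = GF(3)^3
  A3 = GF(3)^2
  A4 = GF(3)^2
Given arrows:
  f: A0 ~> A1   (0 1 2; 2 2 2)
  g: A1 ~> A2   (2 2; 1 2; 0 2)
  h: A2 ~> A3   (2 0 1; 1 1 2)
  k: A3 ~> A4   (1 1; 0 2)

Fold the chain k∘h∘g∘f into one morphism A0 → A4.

Answer: (1 2 0; 2 2 2)

Derivation:
  e0=(1,0,0) f~>(0,2) g~>(1,1,1) h~>(0,1) k~>(1,2)
  e1=(0,1,0) f~>(1,2) g~>(0,2,1) h~>(1,1) k~>(2,2)
  e2=(0,0,1) f~>(2,2) g~>(2,0,1) h~>(2,1) k~>(0,2)
composite: (1 2 0; 2 2 2)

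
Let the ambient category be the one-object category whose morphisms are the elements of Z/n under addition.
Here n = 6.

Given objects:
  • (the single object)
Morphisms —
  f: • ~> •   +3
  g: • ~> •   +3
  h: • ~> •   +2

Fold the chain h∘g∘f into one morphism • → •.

  0 +3≡3 +3≡0 +2≡2  (mod 6)
⟦path⟧: +2

Answer: +2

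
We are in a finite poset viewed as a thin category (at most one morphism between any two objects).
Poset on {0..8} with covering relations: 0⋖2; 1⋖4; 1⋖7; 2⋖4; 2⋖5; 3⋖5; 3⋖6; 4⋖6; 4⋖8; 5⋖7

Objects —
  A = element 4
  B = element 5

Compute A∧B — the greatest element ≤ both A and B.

Answer: A∧B = 2

Trace:
Lower bounds of A=4 and B=5: {0,2}
  0 ≤ 2
  2 ≤ 2
glb = 2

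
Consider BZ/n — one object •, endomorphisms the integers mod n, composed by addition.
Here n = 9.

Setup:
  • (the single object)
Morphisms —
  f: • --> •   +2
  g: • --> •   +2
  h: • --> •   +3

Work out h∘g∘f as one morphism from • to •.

  0 +2≡2 +2≡4 +3≡7  (mod 9)
composite: +7

Answer: +7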